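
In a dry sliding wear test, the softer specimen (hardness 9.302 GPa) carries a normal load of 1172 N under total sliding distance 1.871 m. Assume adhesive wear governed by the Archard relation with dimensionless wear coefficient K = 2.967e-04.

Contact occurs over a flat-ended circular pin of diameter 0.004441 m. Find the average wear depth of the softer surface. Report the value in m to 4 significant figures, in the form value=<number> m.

Quoted intermediates are rounded, and the algebra holds full float precision, and rounded once at the end, at 4 significant figures.
Hardness H = 9.302 GPa = 9.302e+09 Pa.
Contact area A = π·d²/4 = π·(0.004441 m)²/4 = 1.549e-05 m².
As SI base values: W = 1172 N, H = 9.302e+09 Pa, K = 2.967e-04.
Apply Archard: V = K·W·L/H = 2.967e-04 · 1172 · 1.871 / 9.302e+09 = 6.994e-11 m³.
Depth h = V/A = 6.994e-11 / 1.549e-05 = 4.515e-06 m.

value=4.515e-06 m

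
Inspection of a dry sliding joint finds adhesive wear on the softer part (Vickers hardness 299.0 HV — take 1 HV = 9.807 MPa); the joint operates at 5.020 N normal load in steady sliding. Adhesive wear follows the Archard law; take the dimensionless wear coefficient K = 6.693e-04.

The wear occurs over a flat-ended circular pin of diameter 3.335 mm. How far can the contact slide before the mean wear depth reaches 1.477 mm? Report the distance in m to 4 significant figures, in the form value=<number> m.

Intermediates are shown rounded. The computation carries exact precision, and one last rounding to 4 significant figures.
Convert: Hardness H = 299.0 HV × 9.807 MPa/HV = 2932 MPa = 2.932e+09 Pa.
Convert: Pin diameter d = 3.335 mm = 0.003335 m. Contact area A = π·d²/4 = π·(0.003335 m)²/4 = 8.735e-06 m².
Convert: Depth limit h_lim = 1.477 mm = 0.001477 m.
SI base units throughout: W = 5.020 N, H = 2.932e+09 Pa, K = 6.693e-04.
Allowed volume V_lim = h_lim·A = 0.001477 · 8.735e-06 = 1.290e-08 m³.
So the life L = V_lim·H/(K·W) = 1.290e-08 · 2.932e+09 / (6.693e-04 · 5.020) = 1.126e+04 m.

value=1.126e+04 m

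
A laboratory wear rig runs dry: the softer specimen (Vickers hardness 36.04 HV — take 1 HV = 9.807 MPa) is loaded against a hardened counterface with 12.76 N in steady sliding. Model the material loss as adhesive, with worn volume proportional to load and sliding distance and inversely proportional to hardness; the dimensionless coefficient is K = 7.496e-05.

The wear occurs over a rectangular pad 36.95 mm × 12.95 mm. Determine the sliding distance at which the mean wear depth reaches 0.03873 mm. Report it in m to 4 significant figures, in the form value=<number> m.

value=6848 m

The algebra holds full float precision. Shown intermediates are rounded. Rounded just once, at 4 significant digits.
Hardness H = 36.04 HV × 9.807 MPa/HV = 353.4 MPa = 3.534e+08 Pa.
Pad sides 36.95 mm × 12.95 mm = 0.03695 m × 0.01295 m. Contact area A = 0.03695 m × 0.01295 m = 4.785e-04 m².
Depth limit h_lim = 0.03873 mm = 3.873e-05 m.
In SI base units, W = 12.76 N, H = 3.534e+08 Pa, K = 7.496e-05.
At the depth limit, V_lim = h_lim·A = 3.873e-05 · 4.785e-04 = 1.853e-08 m³.
Life L = V_lim·H/(K·W) = 1.853e-08 · 3.534e+08 / (7.496e-05 · 12.76) = 6848 m.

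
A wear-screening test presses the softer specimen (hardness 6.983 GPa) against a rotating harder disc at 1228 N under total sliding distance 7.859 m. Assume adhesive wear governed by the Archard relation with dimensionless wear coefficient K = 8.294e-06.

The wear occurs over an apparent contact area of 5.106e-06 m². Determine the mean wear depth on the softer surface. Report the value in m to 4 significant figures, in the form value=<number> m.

The intermediates are displayed rounded — all arithmetic runs at full precision. Rounded once at the end to four significant figures.
Hardness H = 6.983 GPa = 6.983e+09 Pa.
In SI base units: W = 1228 N, H = 6.983e+09 Pa, K = 8.294e-06.
By Archard's law, V = K·W·L/H = 8.294e-06 · 1228 · 7.859 / 6.983e+09 = 1.146e-11 m³.
Wear depth h = V/A = 1.146e-11 / 5.106e-06 = 2.245e-06 m.

value=2.245e-06 m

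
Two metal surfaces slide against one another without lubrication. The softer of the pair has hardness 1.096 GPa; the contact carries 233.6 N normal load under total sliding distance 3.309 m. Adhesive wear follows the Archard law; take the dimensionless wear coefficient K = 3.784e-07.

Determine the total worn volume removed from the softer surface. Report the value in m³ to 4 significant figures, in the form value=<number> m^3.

Every step carries full precision; the intermediates are shown rounded; rounded just once, at four significant digits.
Convert: Hardness H = 1.096 GPa = 1.096e+09 Pa.
In SI base units: W = 233.6 N, H = 1.096e+09 Pa, K = 3.784e-07.
By Archard's law, V = K·W·L/H = 3.784e-07 · 233.6 · 3.309 / 1.096e+09 = 2.669e-13 m³.

value=2.669e-13 m^3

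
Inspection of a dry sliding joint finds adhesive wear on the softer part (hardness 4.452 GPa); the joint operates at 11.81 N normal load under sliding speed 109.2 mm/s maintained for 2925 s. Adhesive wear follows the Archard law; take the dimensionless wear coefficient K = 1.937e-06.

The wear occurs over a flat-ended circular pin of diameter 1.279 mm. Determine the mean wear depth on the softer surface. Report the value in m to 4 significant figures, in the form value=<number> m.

The computation holds exact precision; intermediates appear rounded; rounded once at the end to four significant figures.
Convert: Sliding speed v = 109.2 mm/s = 0.1092 m/s. Total distance L = v·t = 0.1092 m/s × 2925 s = 319.4 m.
Convert: Hardness H = 4.452 GPa = 4.452e+09 Pa.
Convert: Pin diameter d = 1.279 mm = 0.001279 m. Contact area A = π·d²/4 = π·(0.001279 m)²/4 = 1.285e-06 m².
Working in SI base units: W = 11.81 N, H = 4.452e+09 Pa, K = 1.937e-06.
Worn volume V = K·W·L/H = 1.937e-06 · 11.81 · 319.4 / 4.452e+09 = 1.641e-12 m³.
Mean depth h = V/A = 1.641e-12 / 1.285e-06 = 1.277e-06 m.

value=1.277e-06 m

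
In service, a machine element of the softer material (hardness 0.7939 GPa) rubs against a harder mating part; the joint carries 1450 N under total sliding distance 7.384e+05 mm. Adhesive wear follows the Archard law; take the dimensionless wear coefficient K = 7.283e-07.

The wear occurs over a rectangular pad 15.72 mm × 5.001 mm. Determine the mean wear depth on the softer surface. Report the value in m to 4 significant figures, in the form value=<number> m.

All working math holds full precision. Quoted intermediates are rounded; one last rounding to 4 significant figures.
Distance covered L = 7.384e+05 mm = 738.4 m.
Hardness H = 0.7939 GPa = 7.939e+08 Pa.
Pad sides 15.72 mm × 5.001 mm = 0.01572 m × 0.005001 m. Contact area A = 0.01572 m × 0.005001 m = 7.862e-05 m².
In SI base units, W = 1450 N, H = 7.939e+08 Pa, K = 7.283e-07.
Wear volume V = K·W·L/H = 7.283e-07 · 1450 · 738.4 / 7.939e+08 = 9.822e-10 m³.
Mean depth h = V/A = 9.822e-10 / 7.862e-05 = 1.249e-05 m.

value=1.249e-05 m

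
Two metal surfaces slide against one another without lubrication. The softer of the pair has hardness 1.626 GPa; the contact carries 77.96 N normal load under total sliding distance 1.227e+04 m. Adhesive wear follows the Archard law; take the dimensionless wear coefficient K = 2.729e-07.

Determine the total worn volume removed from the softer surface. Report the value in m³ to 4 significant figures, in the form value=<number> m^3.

value=1.605e-10 m^3

The computation runs at full precision; intermediates are shown rounded. Rounded just once, at 4 significant figures.
Hardness H = 1.626 GPa = 1.626e+09 Pa.
Restated in SI base units: W = 77.96 N, H = 1.626e+09 Pa, K = 2.729e-07.
The Archard volume V = K·W·L/H = 2.729e-07 · 77.96 · 1.227e+04 / 1.626e+09 = 1.605e-10 m³.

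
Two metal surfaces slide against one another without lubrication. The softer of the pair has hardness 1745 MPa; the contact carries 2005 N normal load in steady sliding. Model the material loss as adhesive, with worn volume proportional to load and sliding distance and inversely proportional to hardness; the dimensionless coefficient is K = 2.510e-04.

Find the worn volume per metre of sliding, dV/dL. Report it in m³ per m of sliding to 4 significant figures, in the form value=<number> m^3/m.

value=2.884e-10 m^3/m

Quoted intermediates are rounded; all working math carries full precision, and rounded once at the end to four significant figures.
Convert: Hardness H = 1745 MPa = 1.745e+09 Pa.
Collected in SI base units: W = 2005 N, H = 1.745e+09 Pa, K = 2.510e-04.
Rate of wear dV/dL = K·W/H (no L dependence): 2.510e-04 · 2005 / 1.745e+09 = 2.884e-10 m³/m.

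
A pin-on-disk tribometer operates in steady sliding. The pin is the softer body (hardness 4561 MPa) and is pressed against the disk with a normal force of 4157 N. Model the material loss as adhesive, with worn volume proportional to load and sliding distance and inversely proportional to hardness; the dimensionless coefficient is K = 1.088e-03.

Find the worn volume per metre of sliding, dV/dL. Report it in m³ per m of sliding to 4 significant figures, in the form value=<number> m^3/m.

value=9.916e-10 m^3/m

Intermediate values are shown rounded; each operation maintains full precision, and a single final rounding: four significant figures.
Convert: Hardness H = 4561 MPa = 4.561e+09 Pa.
Working in SI base units: W = 4157 N, H = 4.561e+09 Pa, K = 1.088e-03.
Rate of wear dV/dL = K·W/H — distance-free: 1.088e-03 · 4157 / 4.561e+09 = 9.916e-10 m³/m.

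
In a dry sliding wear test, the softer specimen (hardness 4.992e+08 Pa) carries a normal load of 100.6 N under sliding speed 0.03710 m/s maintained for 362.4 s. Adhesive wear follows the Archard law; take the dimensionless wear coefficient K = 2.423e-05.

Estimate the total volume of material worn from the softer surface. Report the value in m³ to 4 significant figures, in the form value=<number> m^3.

value=6.565e-11 m^3

The computation holds full float precision, and intermediate values are displayed rounded — a lone final rounding to four significant digits.
Convert: The distance L = v·t = 0.03710 m/s × 362.4 s = 13.45 m.
Collected in SI base units: W = 100.6 N, H = 4.992e+08 Pa, K = 2.423e-05.
By Archard's law, V = K·W·L/H = 2.423e-05 · 100.6 · 13.45 / 4.992e+08 = 6.565e-11 m³.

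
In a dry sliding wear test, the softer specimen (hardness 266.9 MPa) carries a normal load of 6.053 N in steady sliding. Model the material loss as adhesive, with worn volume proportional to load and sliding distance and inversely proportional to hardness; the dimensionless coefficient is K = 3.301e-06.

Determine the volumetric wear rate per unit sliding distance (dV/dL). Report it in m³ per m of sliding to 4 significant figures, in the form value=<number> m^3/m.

Intermediate values are printed rounded; each operation keeps full precision — a single final rounding to four significant digits.
Convert: Hardness H = 266.9 MPa = 2.669e+08 Pa.
SI base units throughout: W = 6.053 N, H = 2.669e+08 Pa, K = 3.301e-06.
Wear rate dV/dL = K·W/H, so: 3.301e-06 · 6.053 / 2.669e+08 = 7.486e-14 m³/m.

value=7.486e-14 m^3/m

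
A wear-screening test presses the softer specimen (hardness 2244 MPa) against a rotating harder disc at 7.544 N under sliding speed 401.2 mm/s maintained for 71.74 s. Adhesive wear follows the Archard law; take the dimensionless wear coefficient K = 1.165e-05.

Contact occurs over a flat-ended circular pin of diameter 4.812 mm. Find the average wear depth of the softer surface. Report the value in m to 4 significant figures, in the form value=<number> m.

The intermediates are displayed rounded; the algebra keeps exact precision; rounded just once: 4 significant figures.
Convert: Sliding speed v = 401.2 mm/s = 0.4012 m/s. Path length L = v·t = 0.4012 m/s × 71.74 s = 28.78 m.
Convert: Hardness H = 2244 MPa = 2.244e+09 Pa.
Convert: Pin diameter d = 4.812 mm = 0.004812 m. Contact area A = π·d²/4 = π·(0.004812 m)²/4 = 1.819e-05 m².
In SI base units, W = 7.544 N, H = 2.244e+09 Pa, K = 1.165e-05.
By Archard's law, V = K·W·L/H = 1.165e-05 · 7.544 · 28.78 / 2.244e+09 = 1.127e-12 m³.
Wear depth h = V/A = 1.127e-12 / 1.819e-05 = 6.198e-08 m.

value=6.198e-08 m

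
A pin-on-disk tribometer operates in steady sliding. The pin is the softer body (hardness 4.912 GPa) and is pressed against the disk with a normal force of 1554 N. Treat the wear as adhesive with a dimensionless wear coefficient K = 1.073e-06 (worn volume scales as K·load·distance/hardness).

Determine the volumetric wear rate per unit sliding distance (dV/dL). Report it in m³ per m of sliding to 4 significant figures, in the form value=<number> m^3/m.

Each operation maintains full float precision, and intermediates are displayed rounded; rounded once at the end: four significant figures.
Convert: Hardness H = 4.912 GPa = 4.912e+09 Pa.
SI base units throughout: W = 1554 N, H = 4.912e+09 Pa, K = 1.073e-06.
Rate of wear dV/dL = K·W/H: 1.073e-06 · 1554 / 4.912e+09 = 3.395e-13 m³/m.

value=3.395e-13 m^3/m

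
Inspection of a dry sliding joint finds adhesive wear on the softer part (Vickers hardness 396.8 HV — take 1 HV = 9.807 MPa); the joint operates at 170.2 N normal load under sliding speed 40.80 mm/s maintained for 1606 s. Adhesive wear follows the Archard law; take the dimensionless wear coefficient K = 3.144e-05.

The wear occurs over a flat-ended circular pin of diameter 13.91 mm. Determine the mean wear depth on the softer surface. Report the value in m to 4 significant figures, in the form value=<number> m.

value=5.929e-07 m

The computation maintains exact precision. The intermediates are printed rounded — a lone final rounding, at 4 significant figures.
Convert: Sliding speed v = 40.80 mm/s = 0.04080 m/s. Distance covered L = v·t = 0.04080 m/s × 1606 s = 65.52 m.
Convert: Hardness H = 396.8 HV × 9.807 MPa/HV = 3891 MPa = 3.891e+09 Pa.
Convert: Pin diameter d = 13.91 mm = 0.01391 m. Contact area A = π·d²/4 = π·(0.01391 m)²/4 = 1.520e-04 m².
Restated in SI base units: W = 170.2 N, H = 3.891e+09 Pa, K = 3.144e-05.
By Archard's law, V = K·W·L/H = 3.144e-05 · 170.2 · 65.52 / 3.891e+09 = 9.010e-11 m³.
Average depth h = V/A = 9.010e-11 / 1.520e-04 = 5.929e-07 m.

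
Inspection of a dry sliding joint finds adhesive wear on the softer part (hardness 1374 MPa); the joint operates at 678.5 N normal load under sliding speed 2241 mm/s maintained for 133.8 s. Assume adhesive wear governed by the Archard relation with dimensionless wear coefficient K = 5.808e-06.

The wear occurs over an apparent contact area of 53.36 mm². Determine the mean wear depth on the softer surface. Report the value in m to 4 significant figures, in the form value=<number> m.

value=1.612e-05 m

The computation holds full precision. Intermediate values appear rounded — a lone final rounding to four significant figures.
Sliding speed v = 2241 mm/s = 2.241 m/s. Total distance L = v·t = 2.241 m/s × 133.8 s = 299.8 m.
Hardness H = 1374 MPa = 1.374e+09 Pa.
Contact area A = 53.36 mm² = 5.336e-05 m².
Working in SI base units: W = 678.5 N, H = 1.374e+09 Pa, K = 5.808e-06.
Worn volume V = K·W·L/H = 5.808e-06 · 678.5 · 299.8 / 1.374e+09 = 8.600e-10 m³.
Mean depth h = V/A = 8.600e-10 / 5.336e-05 = 1.612e-05 m.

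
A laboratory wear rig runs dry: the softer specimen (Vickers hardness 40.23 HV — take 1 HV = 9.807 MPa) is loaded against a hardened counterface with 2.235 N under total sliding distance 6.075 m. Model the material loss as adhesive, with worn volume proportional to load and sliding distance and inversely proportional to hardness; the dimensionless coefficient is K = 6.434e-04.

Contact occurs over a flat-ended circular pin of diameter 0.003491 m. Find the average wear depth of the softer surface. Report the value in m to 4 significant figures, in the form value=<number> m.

The algebra maintains full float precision — the intermediates are printed rounded. Rounded just once: 4 significant figures.
Hardness H = 40.23 HV × 9.807 MPa/HV = 394.5 MPa = 3.945e+08 Pa.
Contact area A = π·d²/4 = π·(0.003491 m)²/4 = 9.572e-06 m².
Restated in SI base units: W = 2.235 N, H = 3.945e+08 Pa, K = 6.434e-04.
Volume removed: V = K·W·L/H = 6.434e-04 · 2.235 · 6.075 / 3.945e+08 = 2.214e-11 m³.
Depth of wear h = V/A = 2.214e-11 / 9.572e-06 = 2.313e-06 m.

value=2.313e-06 m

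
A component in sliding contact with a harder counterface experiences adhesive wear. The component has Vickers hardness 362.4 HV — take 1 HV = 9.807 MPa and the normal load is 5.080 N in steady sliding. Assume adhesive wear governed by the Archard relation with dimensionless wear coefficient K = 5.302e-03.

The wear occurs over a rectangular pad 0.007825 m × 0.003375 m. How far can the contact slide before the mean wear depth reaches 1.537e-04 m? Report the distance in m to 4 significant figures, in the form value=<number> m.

The computation runs at exact precision — shown intermediates are rounded — one final rounding: 4 significant digits.
Convert: Hardness H = 362.4 HV × 9.807 MPa/HV = 3554 MPa = 3.554e+09 Pa.
Convert: Contact area A = 0.007825 m × 0.003375 m = 2.641e-05 m².
Working in SI base units: W = 5.080 N, H = 3.554e+09 Pa, K = 5.302e-03.
Wearable volume V_lim = h_lim·A = 1.537e-04 · 2.641e-05 = 4.059e-09 m³.
Inverting, life L = V_lim·H/(K·W) = 4.059e-09 · 3.554e+09 / (5.302e-03 · 5.080) = 535.6 m.

value=535.6 m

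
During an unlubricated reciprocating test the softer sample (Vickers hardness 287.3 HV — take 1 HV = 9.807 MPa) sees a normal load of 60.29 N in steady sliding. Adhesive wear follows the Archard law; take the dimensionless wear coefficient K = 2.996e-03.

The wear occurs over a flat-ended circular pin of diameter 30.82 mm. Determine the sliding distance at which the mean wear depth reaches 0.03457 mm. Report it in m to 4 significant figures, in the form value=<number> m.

Each operation keeps exact precision; intermediate values are displayed rounded, and a single final rounding: four significant figures.
Convert: Hardness H = 287.3 HV × 9.807 MPa/HV = 2818 MPa = 2.818e+09 Pa.
Convert: Pin diameter d = 30.82 mm = 0.03082 m. Contact area A = π·d²/4 = π·(0.03082 m)²/4 = 7.460e-04 m².
Convert: Depth limit h_lim = 0.03457 mm = 3.457e-05 m.
Expressed in SI base units: W = 60.29 N, H = 2.818e+09 Pa, K = 2.996e-03.
Permissible volume V_lim = h_lim·A = 3.457e-05 · 7.460e-04 = 2.579e-08 m³.
So the life L = V_lim·H/(K·W) = 2.579e-08 · 2.818e+09 / (2.996e-03 · 60.29) = 402.3 m.

value=402.3 m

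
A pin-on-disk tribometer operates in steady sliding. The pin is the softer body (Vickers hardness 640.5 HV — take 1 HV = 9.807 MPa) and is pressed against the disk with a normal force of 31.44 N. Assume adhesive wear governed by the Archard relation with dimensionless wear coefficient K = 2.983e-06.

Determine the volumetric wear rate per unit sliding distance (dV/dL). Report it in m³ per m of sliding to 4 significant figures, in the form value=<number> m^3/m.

Every step maintains full precision. Intermediates are displayed rounded. Rounded once at the end to four significant figures.
Hardness H = 640.5 HV × 9.807 MPa/HV = 6281 MPa = 6.281e+09 Pa.
As SI base values: W = 31.44 N, H = 6.281e+09 Pa, K = 2.983e-06.
Wear rate dV/dL = K·W/H — distance-free: 2.983e-06 · 31.44 / 6.281e+09 = 1.493e-14 m³/m.

value=1.493e-14 m^3/m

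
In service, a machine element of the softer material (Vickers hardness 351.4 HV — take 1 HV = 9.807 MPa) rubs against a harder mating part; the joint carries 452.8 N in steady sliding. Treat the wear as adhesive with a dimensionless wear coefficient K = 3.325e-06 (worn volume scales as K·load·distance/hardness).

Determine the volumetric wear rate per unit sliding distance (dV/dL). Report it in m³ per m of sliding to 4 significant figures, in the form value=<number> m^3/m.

value=4.369e-13 m^3/m

The intermediates are shown rounded. All arithmetic maintains full precision; a single final rounding: four significant digits.
Hardness H = 351.4 HV × 9.807 MPa/HV = 3446 MPa = 3.446e+09 Pa.
Working in SI base units: W = 452.8 N, H = 3.446e+09 Pa, K = 3.325e-06.
Sliding wear rate dV/dL = K·W/H: 3.325e-06 · 452.8 / 3.446e+09 = 4.369e-13 m³/m.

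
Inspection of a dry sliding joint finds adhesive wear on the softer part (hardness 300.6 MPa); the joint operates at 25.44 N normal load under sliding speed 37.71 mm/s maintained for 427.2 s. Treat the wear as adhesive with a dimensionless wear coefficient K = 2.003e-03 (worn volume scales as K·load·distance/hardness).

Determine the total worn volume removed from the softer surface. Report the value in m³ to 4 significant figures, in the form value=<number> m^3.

Displayed values are rounded; all arithmetic holds exact precision, and rounded just once: four significant figures.
Sliding speed v = 37.71 mm/s = 0.03771 m/s. Total distance L = v·t = 0.03771 m/s × 427.2 s = 16.11 m.
Hardness H = 300.6 MPa = 3.006e+08 Pa.
In SI base units, W = 25.44 N, H = 3.006e+08 Pa, K = 2.003e-03.
Archard relation: V = K·W·L/H = 2.003e-03 · 25.44 · 16.11 / 3.006e+08 = 2.731e-09 m³.

value=2.731e-09 m^3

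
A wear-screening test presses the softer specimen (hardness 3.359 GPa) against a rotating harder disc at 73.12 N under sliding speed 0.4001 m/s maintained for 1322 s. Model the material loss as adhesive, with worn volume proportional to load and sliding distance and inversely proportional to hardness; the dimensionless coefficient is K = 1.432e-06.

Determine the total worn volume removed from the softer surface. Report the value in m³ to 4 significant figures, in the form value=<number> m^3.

Intermediate values are printed rounded. All arithmetic keeps full precision — one last rounding: four significant figures.
Convert: Distance covered L = v·t = 0.4001 m/s × 1322 s = 528.9 m.
Convert: Hardness H = 3.359 GPa = 3.359e+09 Pa.
Collected in SI base units: W = 73.12 N, H = 3.359e+09 Pa, K = 1.432e-06.
Worn volume V = K·W·L/H = 1.432e-06 · 73.12 · 528.9 / 3.359e+09 = 1.649e-11 m³.

value=1.649e-11 m^3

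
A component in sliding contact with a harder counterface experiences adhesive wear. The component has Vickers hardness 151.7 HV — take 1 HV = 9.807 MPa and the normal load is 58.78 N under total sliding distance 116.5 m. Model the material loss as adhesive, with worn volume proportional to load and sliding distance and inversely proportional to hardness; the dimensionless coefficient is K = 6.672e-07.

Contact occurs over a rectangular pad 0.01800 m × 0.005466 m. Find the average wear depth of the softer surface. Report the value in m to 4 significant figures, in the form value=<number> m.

value=3.121e-08 m

The computation maintains full float precision, and intermediate values are printed rounded; a lone final rounding: four significant figures.
Hardness H = 151.7 HV × 9.807 MPa/HV = 1488 MPa = 1.488e+09 Pa.
Contact area A = 0.01800 m × 0.005466 m = 9.839e-05 m².
Working in SI base units: W = 58.78 N, H = 1.488e+09 Pa, K = 6.672e-07.
Archard relation: V = K·W·L/H = 6.672e-07 · 58.78 · 116.5 / 1.488e+09 = 3.071e-12 m³.
Average depth h = V/A = 3.071e-12 / 9.839e-05 = 3.121e-08 m.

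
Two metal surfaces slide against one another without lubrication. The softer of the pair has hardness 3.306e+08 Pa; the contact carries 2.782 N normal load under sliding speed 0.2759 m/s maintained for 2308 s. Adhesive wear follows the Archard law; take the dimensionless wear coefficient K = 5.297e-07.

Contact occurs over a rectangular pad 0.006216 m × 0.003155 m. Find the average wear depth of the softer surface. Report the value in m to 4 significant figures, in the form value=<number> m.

value=1.447e-07 m

Shown intermediates are rounded; the algebra holds full precision. Rounded once at the end, at 4 significant figures.
Convert: Path length L = v·t = 0.2759 m/s × 2308 s = 636.8 m.
Convert: Contact area A = 0.006216 m × 0.003155 m = 1.961e-05 m².
SI base units throughout: W = 2.782 N, H = 3.306e+08 Pa, K = 5.297e-07.
Wear volume V = K·W·L/H = 5.297e-07 · 2.782 · 636.8 / 3.306e+08 = 2.838e-12 m³.
Depth h = V/A = 2.838e-12 / 1.961e-05 = 1.447e-07 m.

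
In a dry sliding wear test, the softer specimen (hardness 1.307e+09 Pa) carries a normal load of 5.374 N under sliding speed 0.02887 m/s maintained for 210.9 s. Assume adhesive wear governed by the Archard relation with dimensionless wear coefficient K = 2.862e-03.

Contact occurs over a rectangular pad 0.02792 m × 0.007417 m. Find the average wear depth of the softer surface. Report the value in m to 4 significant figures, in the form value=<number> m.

The algebra keeps full float precision. The intermediates are shown rounded — rounded just once to 4 significant figures.
The distance L = v·t = 0.02887 m/s × 210.9 s = 6.089 m.
Contact area A = 0.02792 m × 0.007417 m = 2.071e-04 m².
In SI base units: W = 5.374 N, H = 1.307e+09 Pa, K = 2.862e-03.
By Archard's law, V = K·W·L/H = 2.862e-03 · 5.374 · 6.089 / 1.307e+09 = 7.165e-11 m³.
Average depth h = V/A = 7.165e-11 / 2.071e-04 = 3.460e-07 m.

value=3.460e-07 m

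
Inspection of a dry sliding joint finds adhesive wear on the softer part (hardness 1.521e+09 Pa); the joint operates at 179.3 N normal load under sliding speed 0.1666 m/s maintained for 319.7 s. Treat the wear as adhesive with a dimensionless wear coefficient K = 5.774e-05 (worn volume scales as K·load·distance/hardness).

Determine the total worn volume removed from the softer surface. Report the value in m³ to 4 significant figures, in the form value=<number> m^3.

value=3.625e-10 m^3

The computation carries full float precision. Intermediates are printed rounded. Rounded just once to 4 significant digits.
Convert: Distance L = v·t = 0.1666 m/s × 319.7 s = 53.26 m.
In SI base units: W = 179.3 N, H = 1.521e+09 Pa, K = 5.774e-05.
Wear volume V = K·W·L/H = 5.774e-05 · 179.3 · 53.26 / 1.521e+09 = 3.625e-10 m³.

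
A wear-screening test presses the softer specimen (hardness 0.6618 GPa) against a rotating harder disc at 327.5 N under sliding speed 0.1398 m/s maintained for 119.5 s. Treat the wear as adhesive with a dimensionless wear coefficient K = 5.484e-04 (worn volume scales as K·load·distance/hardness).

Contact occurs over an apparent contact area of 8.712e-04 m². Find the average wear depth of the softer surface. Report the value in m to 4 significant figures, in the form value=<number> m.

value=5.204e-06 m

The computation runs at full precision. Displayed values are rounded; a lone final rounding to 4 significant figures.
Path length L = v·t = 0.1398 m/s × 119.5 s = 16.71 m.
Hardness H = 0.6618 GPa = 6.618e+08 Pa.
As SI base values: W = 327.5 N, H = 6.618e+08 Pa, K = 5.484e-04.
Apply Archard: V = K·W·L/H = 5.484e-04 · 327.5 · 16.71 / 6.618e+08 = 4.534e-09 m³.
Mean wear depth h = V/A = 4.534e-09 / 8.712e-04 = 5.204e-06 m.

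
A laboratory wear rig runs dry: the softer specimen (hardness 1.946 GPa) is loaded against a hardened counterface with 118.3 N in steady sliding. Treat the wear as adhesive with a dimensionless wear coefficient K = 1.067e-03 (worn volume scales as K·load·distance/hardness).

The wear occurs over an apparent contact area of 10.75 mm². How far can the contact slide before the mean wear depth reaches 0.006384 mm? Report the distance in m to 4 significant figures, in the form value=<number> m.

All arithmetic maintains exact precision; displayed values are rounded; rounded once at the end: 4 significant digits.
Convert: Hardness H = 1.946 GPa = 1.946e+09 Pa.
Convert: Contact area A = 10.75 mm² = 1.075e-05 m².
Convert: Depth limit h_lim = 0.006384 mm = 6.384e-06 m.
As SI base values: W = 118.3 N, H = 1.946e+09 Pa, K = 1.067e-03.
Permissible volume V_lim = h_lim·A = 6.384e-06 · 1.075e-05 = 6.863e-11 m³.
Sliding life L = V_lim·H/(K·W) = 6.863e-11 · 1.946e+09 / (1.067e-03 · 118.3) = 1.058 m.

value=1.058 m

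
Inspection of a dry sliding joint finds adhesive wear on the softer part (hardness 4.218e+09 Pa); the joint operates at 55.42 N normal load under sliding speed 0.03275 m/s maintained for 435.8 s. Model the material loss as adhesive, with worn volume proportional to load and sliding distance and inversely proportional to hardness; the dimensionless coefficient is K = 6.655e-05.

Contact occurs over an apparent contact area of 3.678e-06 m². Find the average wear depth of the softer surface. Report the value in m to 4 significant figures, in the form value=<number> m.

value=3.393e-06 m

Intermediates are shown rounded; the computation runs at full float precision; rounded just once: four significant figures.
Sliding distance L = v·t = 0.03275 m/s × 435.8 s = 14.27 m.
In SI base units: W = 55.42 N, H = 4.218e+09 Pa, K = 6.655e-05.
Wear volume V = K·W·L/H = 6.655e-05 · 55.42 · 14.27 / 4.218e+09 = 1.248e-11 m³.
Depth of wear h = V/A = 1.248e-11 / 3.678e-06 = 3.393e-06 m.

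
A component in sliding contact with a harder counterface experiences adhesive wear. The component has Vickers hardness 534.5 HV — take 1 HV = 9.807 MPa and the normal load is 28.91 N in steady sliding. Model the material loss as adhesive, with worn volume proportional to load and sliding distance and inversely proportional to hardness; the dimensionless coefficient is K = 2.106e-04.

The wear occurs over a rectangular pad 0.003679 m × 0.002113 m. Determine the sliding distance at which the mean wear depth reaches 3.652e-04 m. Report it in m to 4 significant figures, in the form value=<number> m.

value=2444 m

All working math runs at exact precision — printed values are rounded. Rounded once at the end to 4 significant digits.
Hardness H = 534.5 HV × 9.807 MPa/HV = 5242 MPa = 5.242e+09 Pa.
Contact area A = 0.003679 m × 0.002113 m = 7.774e-06 m².
As SI base values: W = 28.91 N, H = 5.242e+09 Pa, K = 2.106e-04.
Wearable volume V_lim = h_lim·A = 3.652e-04 · 7.774e-06 = 2.839e-09 m³.
Thus life L = V_lim·H/(K·W) = 2.839e-09 · 5.242e+09 / (2.106e-04 · 28.91) = 2444 m.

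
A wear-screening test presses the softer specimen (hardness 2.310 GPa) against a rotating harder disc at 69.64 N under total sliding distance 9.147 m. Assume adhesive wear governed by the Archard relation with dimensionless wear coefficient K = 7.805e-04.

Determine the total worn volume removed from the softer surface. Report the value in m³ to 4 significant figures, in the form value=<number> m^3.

value=2.152e-10 m^3

The intermediates are displayed rounded. The algebra keeps full precision, and one last rounding, at four significant digits.
Hardness H = 2.310 GPa = 2.310e+09 Pa.
Expressed in SI base units: W = 69.64 N, H = 2.310e+09 Pa, K = 7.805e-04.
Wear volume V = K·W·L/H = 7.805e-04 · 69.64 · 9.147 / 2.310e+09 = 2.152e-10 m³.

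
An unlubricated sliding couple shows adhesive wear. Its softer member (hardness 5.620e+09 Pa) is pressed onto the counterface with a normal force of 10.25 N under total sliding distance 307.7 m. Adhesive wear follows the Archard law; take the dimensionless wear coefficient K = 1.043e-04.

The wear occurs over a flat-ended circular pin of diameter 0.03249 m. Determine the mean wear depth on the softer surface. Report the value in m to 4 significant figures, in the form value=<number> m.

value=7.060e-08 m

Intermediate values appear rounded. All arithmetic maintains exact precision; one final rounding: four significant digits.
Convert: Contact area A = π·d²/4 = π·(0.03249 m)²/4 = 8.291e-04 m².
Expressed in SI base units: W = 10.25 N, H = 5.620e+09 Pa, K = 1.043e-04.
Worn volume V = K·W·L/H = 1.043e-04 · 10.25 · 307.7 / 5.620e+09 = 5.853e-11 m³.
Wear depth h = V/A = 5.853e-11 / 8.291e-04 = 7.060e-08 m.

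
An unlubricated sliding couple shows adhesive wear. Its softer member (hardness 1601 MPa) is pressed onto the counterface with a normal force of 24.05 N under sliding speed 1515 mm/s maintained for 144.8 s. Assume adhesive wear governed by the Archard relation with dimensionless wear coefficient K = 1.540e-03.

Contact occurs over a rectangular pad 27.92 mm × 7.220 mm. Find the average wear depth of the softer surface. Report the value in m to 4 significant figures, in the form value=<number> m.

The intermediates are displayed rounded; the computation carries full precision — one final rounding, at 4 significant figures.
Sliding speed v = 1515 mm/s = 1.515 m/s. Distance covered L = v·t = 1.515 m/s × 144.8 s = 219.4 m.
Hardness H = 1601 MPa = 1.601e+09 Pa.
Pad sides 27.92 mm × 7.220 mm = 0.02792 m × 0.007220 m. Contact area A = 0.02792 m × 0.007220 m = 2.016e-04 m².
Working in SI base units: W = 24.05 N, H = 1.601e+09 Pa, K = 1.540e-03.
Volume removed: V = K·W·L/H = 1.540e-03 · 24.05 · 219.4 / 1.601e+09 = 5.075e-09 m³.
Average depth h = V/A = 5.075e-09 / 2.016e-04 = 2.518e-05 m.

value=2.518e-05 m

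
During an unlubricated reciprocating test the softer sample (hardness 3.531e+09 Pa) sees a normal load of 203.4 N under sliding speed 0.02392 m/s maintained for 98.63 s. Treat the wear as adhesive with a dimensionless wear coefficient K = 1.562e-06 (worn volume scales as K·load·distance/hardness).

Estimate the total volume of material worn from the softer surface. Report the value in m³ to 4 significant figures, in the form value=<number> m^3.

All arithmetic keeps full float precision — intermediate values are printed rounded. Rounded just once to 4 significant digits.
Convert: Path length L = v·t = 0.02392 m/s × 98.63 s = 2.359 m.
Restated in SI base units: W = 203.4 N, H = 3.531e+09 Pa, K = 1.562e-06.
Wear volume V = K·W·L/H = 1.562e-06 · 203.4 · 2.359 / 3.531e+09 = 2.123e-13 m³.

value=2.123e-13 m^3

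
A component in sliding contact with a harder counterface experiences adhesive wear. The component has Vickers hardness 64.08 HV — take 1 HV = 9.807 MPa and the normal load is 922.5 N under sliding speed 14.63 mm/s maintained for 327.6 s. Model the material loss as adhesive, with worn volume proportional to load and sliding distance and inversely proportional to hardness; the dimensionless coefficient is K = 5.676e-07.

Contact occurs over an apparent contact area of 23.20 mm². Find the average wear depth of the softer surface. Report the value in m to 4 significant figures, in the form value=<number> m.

value=1.721e-07 m

All arithmetic keeps full precision; intermediates are shown rounded. Rounded once at the end to four significant figures.
Convert: Sliding speed v = 14.63 mm/s = 0.01463 m/s. Sliding distance L = v·t = 0.01463 m/s × 327.6 s = 4.793 m.
Convert: Hardness H = 64.08 HV × 9.807 MPa/HV = 628.4 MPa = 6.284e+08 Pa.
Convert: Contact area A = 23.20 mm² = 2.320e-05 m².
Expressed in SI base units: W = 922.5 N, H = 6.284e+08 Pa, K = 5.676e-07.
Archard volume V = K·W·L/H = 5.676e-07 · 922.5 · 4.793 / 6.284e+08 = 3.993e-12 m³.
Wear depth h = V/A = 3.993e-12 / 2.320e-05 = 1.721e-07 m.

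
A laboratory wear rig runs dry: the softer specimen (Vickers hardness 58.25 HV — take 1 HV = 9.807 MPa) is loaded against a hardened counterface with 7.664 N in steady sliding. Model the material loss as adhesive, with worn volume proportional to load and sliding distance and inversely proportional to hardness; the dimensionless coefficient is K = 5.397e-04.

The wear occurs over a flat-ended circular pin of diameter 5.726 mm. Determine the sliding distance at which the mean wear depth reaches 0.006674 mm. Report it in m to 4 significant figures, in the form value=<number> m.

value=23.74 m

The computation runs at exact precision; printed values are rounded, and a lone final rounding to four significant digits.
Convert: Hardness H = 58.25 HV × 9.807 MPa/HV = 571.3 MPa = 5.713e+08 Pa.
Convert: Pin diameter d = 5.726 mm = 0.005726 m. Contact area A = π·d²/4 = π·(0.005726 m)²/4 = 2.575e-05 m².
Convert: Depth limit h_lim = 0.006674 mm = 6.674e-06 m.
In SI base units, W = 7.664 N, H = 5.713e+08 Pa, K = 5.397e-04.
Permissible volume V_lim = h_lim·A = 6.674e-06 · 2.575e-05 = 1.719e-10 m³.
Life L = V_lim·H/(K·W) = 1.719e-10 · 5.713e+08 / (5.397e-04 · 7.664) = 23.74 m.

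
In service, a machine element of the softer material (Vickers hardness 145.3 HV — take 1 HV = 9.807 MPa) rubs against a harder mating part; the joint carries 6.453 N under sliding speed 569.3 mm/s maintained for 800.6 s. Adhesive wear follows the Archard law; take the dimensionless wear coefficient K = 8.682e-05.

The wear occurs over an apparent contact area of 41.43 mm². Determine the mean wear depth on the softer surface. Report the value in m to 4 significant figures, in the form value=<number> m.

value=4.325e-06 m

The intermediates appear rounded, and all arithmetic keeps full float precision — one last rounding, at 4 significant digits.
Convert: Sliding speed v = 569.3 mm/s = 0.5693 m/s. Sliding distance L = v·t = 0.5693 m/s × 800.6 s = 455.8 m.
Convert: Hardness H = 145.3 HV × 9.807 MPa/HV = 1425 MPa = 1.425e+09 Pa.
Convert: Contact area A = 41.43 mm² = 4.143e-05 m².
Collected in SI base units: W = 6.453 N, H = 1.425e+09 Pa, K = 8.682e-05.
Apply Archard: V = K·W·L/H = 8.682e-05 · 6.453 · 455.8 / 1.425e+09 = 1.792e-10 m³.
Depth h = V/A = 1.792e-10 / 4.143e-05 = 4.325e-06 m.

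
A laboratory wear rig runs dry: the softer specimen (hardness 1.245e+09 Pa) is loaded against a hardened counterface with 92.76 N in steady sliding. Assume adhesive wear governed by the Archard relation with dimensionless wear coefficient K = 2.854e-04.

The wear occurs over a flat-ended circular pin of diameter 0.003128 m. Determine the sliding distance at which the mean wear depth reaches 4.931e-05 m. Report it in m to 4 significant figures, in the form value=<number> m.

value=17.82 m

All working math carries exact precision. The intermediates are displayed rounded. Rounded just once to four significant digits.
Convert: Contact area A = π·d²/4 = π·(0.003128 m)²/4 = 7.685e-06 m².
In SI base units: W = 92.76 N, H = 1.245e+09 Pa, K = 2.854e-04.
Permissible volume V_lim = h_lim·A = 4.931e-05 · 7.685e-06 = 3.789e-10 m³.
Inverting, life L = V_lim·H/(K·W) = 3.789e-10 · 1.245e+09 / (2.854e-04 · 92.76) = 17.82 m.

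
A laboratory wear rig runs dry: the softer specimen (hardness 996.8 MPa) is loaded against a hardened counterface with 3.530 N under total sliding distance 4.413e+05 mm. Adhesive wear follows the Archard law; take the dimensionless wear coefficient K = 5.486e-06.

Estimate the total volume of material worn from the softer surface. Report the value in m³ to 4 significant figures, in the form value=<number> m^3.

value=8.573e-12 m^3

The intermediates are displayed rounded, and each operation keeps full precision — one final rounding, at four significant figures.
Distance L = 4.413e+05 mm = 441.3 m.
Hardness H = 996.8 MPa = 9.968e+08 Pa.
In SI base units: W = 3.530 N, H = 9.968e+08 Pa, K = 5.486e-06.
The Archard volume V = K·W·L/H = 5.486e-06 · 3.530 · 441.3 / 9.968e+08 = 8.573e-12 m³.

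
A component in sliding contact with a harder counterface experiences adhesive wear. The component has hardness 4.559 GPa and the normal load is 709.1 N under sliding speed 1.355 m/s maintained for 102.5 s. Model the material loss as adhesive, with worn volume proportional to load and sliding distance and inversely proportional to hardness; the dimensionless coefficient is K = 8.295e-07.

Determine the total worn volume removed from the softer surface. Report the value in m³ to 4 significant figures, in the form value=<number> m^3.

The algebra runs at full precision — printed values are rounded, and one last rounding to four significant digits.
Path length L = v·t = 1.355 m/s × 102.5 s = 138.9 m.
Hardness H = 4.559 GPa = 4.559e+09 Pa.
Expressed in SI base units: W = 709.1 N, H = 4.559e+09 Pa, K = 8.295e-07.
By Archard's law, V = K·W·L/H = 8.295e-07 · 709.1 · 138.9 / 4.559e+09 = 1.792e-11 m³.

value=1.792e-11 m^3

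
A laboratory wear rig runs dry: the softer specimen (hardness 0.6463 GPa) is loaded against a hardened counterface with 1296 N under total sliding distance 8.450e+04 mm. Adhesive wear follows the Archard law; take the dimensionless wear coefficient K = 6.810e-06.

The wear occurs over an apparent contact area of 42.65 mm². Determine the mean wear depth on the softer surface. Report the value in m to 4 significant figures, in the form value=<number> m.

Every step carries full float precision, and intermediate values are shown rounded. Rounded once at the end, at 4 significant figures.
Sliding distance L = 8.450e+04 mm = 84.50 m.
Hardness H = 0.6463 GPa = 6.463e+08 Pa.
Contact area A = 42.65 mm² = 4.265e-05 m².
As SI base values: W = 1296 N, H = 6.463e+08 Pa, K = 6.810e-06.
Archard volume V = K·W·L/H = 6.810e-06 · 1296 · 84.50 / 6.463e+08 = 1.154e-09 m³.
Mean depth h = V/A = 1.154e-09 / 4.265e-05 = 2.706e-05 m.

value=2.706e-05 m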